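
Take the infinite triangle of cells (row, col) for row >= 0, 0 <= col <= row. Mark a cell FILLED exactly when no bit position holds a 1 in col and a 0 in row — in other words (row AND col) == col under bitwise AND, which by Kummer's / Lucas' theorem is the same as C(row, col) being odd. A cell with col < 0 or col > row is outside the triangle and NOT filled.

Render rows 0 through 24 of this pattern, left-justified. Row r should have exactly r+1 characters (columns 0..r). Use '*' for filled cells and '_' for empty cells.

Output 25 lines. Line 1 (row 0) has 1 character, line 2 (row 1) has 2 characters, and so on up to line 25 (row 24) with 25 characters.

r0=0: *
r1=1: **
r2=10: *_*
r3=11: ****
r4=100: *___*
r5=101: **__**
r6=110: *_*_*_*
r7=111: ********
r8=1000: *_______*
r9=1001: **______**
r10=1010: *_*_____*_*
r11=1011: ****____****
r12=1100: *___*___*___*
r13=1101: **__**__**__**
r14=1110: *_*_*_*_*_*_*_*
r15=1111: ****************
r16=10000: *_______________*
r17=10001: **______________**
r18=10010: *_*_____________*_*
r19=10011: ****____________****
r20=10100: *___*___________*___*
r21=10101: **__**__________**__**
r22=10110: *_*_*_*_________*_*_*_*
r23=10111: ********________********
r24=11000: *_______*_______*_______*

Answer: *
**
*_*
****
*___*
**__**
*_*_*_*
********
*_______*
**______**
*_*_____*_*
****____****
*___*___*___*
**__**__**__**
*_*_*_*_*_*_*_*
****************
*_______________*
**______________**
*_*_____________*_*
****____________****
*___*___________*___*
**__**__________**__**
*_*_*_*_________*_*_*_*
********________********
*_______*_______*_______*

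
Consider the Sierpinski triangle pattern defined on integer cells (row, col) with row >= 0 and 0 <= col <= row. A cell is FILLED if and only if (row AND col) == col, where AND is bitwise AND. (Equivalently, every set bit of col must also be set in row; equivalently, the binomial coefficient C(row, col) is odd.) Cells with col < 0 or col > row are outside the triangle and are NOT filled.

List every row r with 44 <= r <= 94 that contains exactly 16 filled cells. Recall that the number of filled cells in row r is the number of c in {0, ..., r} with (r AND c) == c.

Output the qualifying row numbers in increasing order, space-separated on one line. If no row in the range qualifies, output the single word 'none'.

Answer: 45 46 51 53 54 57 58 60 71 75 77 78 83 85 86 89 90 92

Derivation:
Row r has 2^popcount(r) filled cells, so we need popcount(r) = log2(16) = 4.
Scan r = 44..94 and keep those with exactly 4 one-bits:
r=44=101100 popcount=3 -> skip
r=45=101101 popcount=4 -> KEEP
r=46=101110 popcount=4 -> KEEP
r=47=101111 popcount=5 -> skip
r=48=110000 popcount=2 -> skip
r=49=110001 popcount=3 -> skip
r=50=110010 popcount=3 -> skip
r=51=110011 popcount=4 -> KEEP
r=52=110100 popcount=3 -> skip
r=53=110101 popcount=4 -> KEEP
r=54=110110 popcount=4 -> KEEP
r=55=110111 popcount=5 -> skip
r=56=111000 popcount=3 -> skip
r=57=111001 popcount=4 -> KEEP
r=58=111010 popcount=4 -> KEEP
r=59=111011 popcount=5 -> skip
r=60=111100 popcount=4 -> KEEP
r=61=111101 popcount=5 -> skip
r=62=111110 popcount=5 -> skip
r=63=111111 popcount=6 -> skip
r=64=1000000 popcount=1 -> skip
r=65=1000001 popcount=2 -> skip
r=66=1000010 popcount=2 -> skip
r=67=1000011 popcount=3 -> skip
r=68=1000100 popcount=2 -> skip
r=69=1000101 popcount=3 -> skip
r=70=1000110 popcount=3 -> skip
r=71=1000111 popcount=4 -> KEEP
r=72=1001000 popcount=2 -> skip
r=73=1001001 popcount=3 -> skip
r=74=1001010 popcount=3 -> skip
r=75=1001011 popcount=4 -> KEEP
r=76=1001100 popcount=3 -> skip
r=77=1001101 popcount=4 -> KEEP
r=78=1001110 popcount=4 -> KEEP
r=79=1001111 popcount=5 -> skip
r=80=1010000 popcount=2 -> skip
r=81=1010001 popcount=3 -> skip
r=82=1010010 popcount=3 -> skip
r=83=1010011 popcount=4 -> KEEP
r=84=1010100 popcount=3 -> skip
r=85=1010101 popcount=4 -> KEEP
r=86=1010110 popcount=4 -> KEEP
r=87=1010111 popcount=5 -> skip
r=88=1011000 popcount=3 -> skip
r=89=1011001 popcount=4 -> KEEP
r=90=1011010 popcount=4 -> KEEP
r=91=1011011 popcount=5 -> skip
r=92=1011100 popcount=4 -> KEEP
r=93=1011101 popcount=5 -> skip
r=94=1011110 popcount=5 -> skip
Kept rows: 45 46 51 53 54 57 58 60 71 75 77 78 83 85 86 89 90 92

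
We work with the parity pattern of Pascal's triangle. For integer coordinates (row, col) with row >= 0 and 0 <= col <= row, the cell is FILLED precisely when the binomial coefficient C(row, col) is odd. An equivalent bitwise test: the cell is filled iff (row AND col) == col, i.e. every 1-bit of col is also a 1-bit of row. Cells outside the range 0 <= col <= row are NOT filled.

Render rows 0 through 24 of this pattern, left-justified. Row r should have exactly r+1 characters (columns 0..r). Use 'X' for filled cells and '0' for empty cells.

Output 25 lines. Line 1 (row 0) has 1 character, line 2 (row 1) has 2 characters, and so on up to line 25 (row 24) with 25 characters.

Answer: X
XX
X0X
XXXX
X000X
XX00XX
X0X0X0X
XXXXXXXX
X0000000X
XX000000XX
X0X00000X0X
XXXX0000XXXX
X000X000X000X
XX00XX00XX00XX
X0X0X0X0X0X0X0X
XXXXXXXXXXXXXXXX
X000000000000000X
XX00000000000000XX
X0X0000000000000X0X
XXXX000000000000XXXX
X000X00000000000X000X
XX00XX0000000000XX00XX
X0X0X0X000000000X0X0X0X
XXXXXXXX00000000XXXXXXXX
X0000000X0000000X0000000X

Derivation:
r0=0: X
r1=1: XX
r2=10: X0X
r3=11: XXXX
r4=100: X000X
r5=101: XX00XX
r6=110: X0X0X0X
r7=111: XXXXXXXX
r8=1000: X0000000X
r9=1001: XX000000XX
r10=1010: X0X00000X0X
r11=1011: XXXX0000XXXX
r12=1100: X000X000X000X
r13=1101: XX00XX00XX00XX
r14=1110: X0X0X0X0X0X0X0X
r15=1111: XXXXXXXXXXXXXXXX
r16=10000: X000000000000000X
r17=10001: XX00000000000000XX
r18=10010: X0X0000000000000X0X
r19=10011: XXXX000000000000XXXX
r20=10100: X000X00000000000X000X
r21=10101: XX00XX0000000000XX00XX
r22=10110: X0X0X0X000000000X0X0X0X
r23=10111: XXXXXXXX00000000XXXXXXXX
r24=11000: X0000000X0000000X0000000X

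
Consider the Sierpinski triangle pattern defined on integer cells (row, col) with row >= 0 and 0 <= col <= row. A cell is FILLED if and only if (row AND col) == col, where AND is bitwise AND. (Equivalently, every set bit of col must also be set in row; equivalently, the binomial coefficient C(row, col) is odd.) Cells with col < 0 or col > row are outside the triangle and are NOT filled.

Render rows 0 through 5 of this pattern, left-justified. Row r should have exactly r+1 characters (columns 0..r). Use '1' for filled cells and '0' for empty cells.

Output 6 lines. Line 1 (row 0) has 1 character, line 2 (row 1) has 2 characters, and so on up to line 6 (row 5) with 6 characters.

Answer: 1
11
101
1111
10001
110011

Derivation:
r0=0: 1
r1=1: 11
r2=10: 101
r3=11: 1111
r4=100: 10001
r5=101: 110011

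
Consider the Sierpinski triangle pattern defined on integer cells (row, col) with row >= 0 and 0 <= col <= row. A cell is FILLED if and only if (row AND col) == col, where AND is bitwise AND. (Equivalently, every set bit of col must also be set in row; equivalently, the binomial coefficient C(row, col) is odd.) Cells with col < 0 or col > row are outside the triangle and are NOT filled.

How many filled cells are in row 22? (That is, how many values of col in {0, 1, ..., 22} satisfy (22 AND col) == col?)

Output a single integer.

Answer: 8

Derivation:
22 in binary = 10110
popcount(22) = number of 1-bits in 10110 = 3
A col c satisfies (22 AND c) == c iff every set bit of c is also set in 22; each of the 3 set bits of 22 can independently be on or off in c.
count = 2^3 = 8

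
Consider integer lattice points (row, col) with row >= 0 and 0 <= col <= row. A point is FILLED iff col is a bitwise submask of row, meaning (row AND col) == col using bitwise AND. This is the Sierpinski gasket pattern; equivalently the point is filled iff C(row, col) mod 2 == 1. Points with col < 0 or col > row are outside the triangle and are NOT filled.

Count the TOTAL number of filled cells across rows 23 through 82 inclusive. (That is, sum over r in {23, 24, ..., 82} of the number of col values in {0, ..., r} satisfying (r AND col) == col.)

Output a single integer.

Answer: 792

Derivation:
r23=10111 pc4: +16 =16
r24=11000 pc2: +4 =20
r25=11001 pc3: +8 =28
r26=11010 pc3: +8 =36
r27=11011 pc4: +16 =52
r28=11100 pc3: +8 =60
r29=11101 pc4: +16 =76
r30=11110 pc4: +16 =92
r31=11111 pc5: +32 =124
r32=100000 pc1: +2 =126
r33=100001 pc2: +4 =130
r34=100010 pc2: +4 =134
r35=100011 pc3: +8 =142
r36=100100 pc2: +4 =146
r37=100101 pc3: +8 =154
r38=100110 pc3: +8 =162
r39=100111 pc4: +16 =178
r40=101000 pc2: +4 =182
r41=101001 pc3: +8 =190
r42=101010 pc3: +8 =198
r43=101011 pc4: +16 =214
r44=101100 pc3: +8 =222
r45=101101 pc4: +16 =238
r46=101110 pc4: +16 =254
r47=101111 pc5: +32 =286
r48=110000 pc2: +4 =290
r49=110001 pc3: +8 =298
r50=110010 pc3: +8 =306
r51=110011 pc4: +16 =322
r52=110100 pc3: +8 =330
r53=110101 pc4: +16 =346
r54=110110 pc4: +16 =362
r55=110111 pc5: +32 =394
r56=111000 pc3: +8 =402
r57=111001 pc4: +16 =418
r58=111010 pc4: +16 =434
r59=111011 pc5: +32 =466
r60=111100 pc4: +16 =482
r61=111101 pc5: +32 =514
r62=111110 pc5: +32 =546
r63=111111 pc6: +64 =610
r64=1000000 pc1: +2 =612
r65=1000001 pc2: +4 =616
r66=1000010 pc2: +4 =620
r67=1000011 pc3: +8 =628
r68=1000100 pc2: +4 =632
r69=1000101 pc3: +8 =640
r70=1000110 pc3: +8 =648
r71=1000111 pc4: +16 =664
r72=1001000 pc2: +4 =668
r73=1001001 pc3: +8 =676
r74=1001010 pc3: +8 =684
r75=1001011 pc4: +16 =700
r76=1001100 pc3: +8 =708
r77=1001101 pc4: +16 =724
r78=1001110 pc4: +16 =740
r79=1001111 pc5: +32 =772
r80=1010000 pc2: +4 =776
r81=1010001 pc3: +8 =784
r82=1010010 pc3: +8 =792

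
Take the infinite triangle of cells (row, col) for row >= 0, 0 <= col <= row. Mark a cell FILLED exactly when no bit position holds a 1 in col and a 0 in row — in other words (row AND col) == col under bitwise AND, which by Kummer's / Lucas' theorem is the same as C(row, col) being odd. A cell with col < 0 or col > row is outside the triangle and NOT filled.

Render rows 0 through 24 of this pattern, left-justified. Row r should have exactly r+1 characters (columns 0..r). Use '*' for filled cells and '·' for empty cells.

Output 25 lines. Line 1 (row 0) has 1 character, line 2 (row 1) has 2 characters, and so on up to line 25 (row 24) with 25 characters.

Answer: *
**
*·*
****
*···*
**··**
*·*·*·*
********
*·······*
**······**
*·*·····*·*
****····****
*···*···*···*
**··**··**··**
*·*·*·*·*·*·*·*
****************
*···············*
**··············**
*·*·············*·*
****············****
*···*···········*···*
**··**··········**··**
*·*·*·*·········*·*·*·*
********········********
*·······*·······*·······*

Derivation:
r0=0: *
r1=1: **
r2=10: *·*
r3=11: ****
r4=100: *···*
r5=101: **··**
r6=110: *·*·*·*
r7=111: ********
r8=1000: *·······*
r9=1001: **······**
r10=1010: *·*·····*·*
r11=1011: ****····****
r12=1100: *···*···*···*
r13=1101: **··**··**··**
r14=1110: *·*·*·*·*·*·*·*
r15=1111: ****************
r16=10000: *···············*
r17=10001: **··············**
r18=10010: *·*·············*·*
r19=10011: ****············****
r20=10100: *···*···········*···*
r21=10101: **··**··········**··**
r22=10110: *·*·*·*·········*·*·*·*
r23=10111: ********········********
r24=11000: *·······*·······*·······*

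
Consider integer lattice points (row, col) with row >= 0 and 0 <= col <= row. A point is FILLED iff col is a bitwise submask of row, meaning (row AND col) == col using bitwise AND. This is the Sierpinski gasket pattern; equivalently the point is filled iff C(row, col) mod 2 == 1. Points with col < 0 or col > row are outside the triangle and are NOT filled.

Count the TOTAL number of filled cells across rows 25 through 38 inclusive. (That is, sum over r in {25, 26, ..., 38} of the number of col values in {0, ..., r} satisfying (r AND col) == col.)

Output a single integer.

r25=11001 pc3: +8 =8
r26=11010 pc3: +8 =16
r27=11011 pc4: +16 =32
r28=11100 pc3: +8 =40
r29=11101 pc4: +16 =56
r30=11110 pc4: +16 =72
r31=11111 pc5: +32 =104
r32=100000 pc1: +2 =106
r33=100001 pc2: +4 =110
r34=100010 pc2: +4 =114
r35=100011 pc3: +8 =122
r36=100100 pc2: +4 =126
r37=100101 pc3: +8 =134
r38=100110 pc3: +8 =142

Answer: 142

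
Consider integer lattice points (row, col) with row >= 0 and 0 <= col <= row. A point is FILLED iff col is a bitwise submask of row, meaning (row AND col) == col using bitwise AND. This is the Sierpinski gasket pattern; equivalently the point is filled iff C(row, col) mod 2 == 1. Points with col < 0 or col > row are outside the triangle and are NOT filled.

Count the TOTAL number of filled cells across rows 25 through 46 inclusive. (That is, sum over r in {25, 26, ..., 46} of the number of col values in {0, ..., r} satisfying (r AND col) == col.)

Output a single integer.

r25=11001 pc3: +8 =8
r26=11010 pc3: +8 =16
r27=11011 pc4: +16 =32
r28=11100 pc3: +8 =40
r29=11101 pc4: +16 =56
r30=11110 pc4: +16 =72
r31=11111 pc5: +32 =104
r32=100000 pc1: +2 =106
r33=100001 pc2: +4 =110
r34=100010 pc2: +4 =114
r35=100011 pc3: +8 =122
r36=100100 pc2: +4 =126
r37=100101 pc3: +8 =134
r38=100110 pc3: +8 =142
r39=100111 pc4: +16 =158
r40=101000 pc2: +4 =162
r41=101001 pc3: +8 =170
r42=101010 pc3: +8 =178
r43=101011 pc4: +16 =194
r44=101100 pc3: +8 =202
r45=101101 pc4: +16 =218
r46=101110 pc4: +16 =234

Answer: 234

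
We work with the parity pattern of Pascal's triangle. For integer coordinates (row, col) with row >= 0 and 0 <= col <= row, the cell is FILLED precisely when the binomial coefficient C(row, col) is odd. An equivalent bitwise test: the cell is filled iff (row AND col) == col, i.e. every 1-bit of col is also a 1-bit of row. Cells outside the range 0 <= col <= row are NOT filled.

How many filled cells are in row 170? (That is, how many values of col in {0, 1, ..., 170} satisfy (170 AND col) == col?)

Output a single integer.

Answer: 16

Derivation:
170 in binary = 10101010
popcount(170) = number of 1-bits in 10101010 = 4
A col c satisfies (170 AND c) == c iff every set bit of c is also set in 170; each of the 4 set bits of 170 can independently be on or off in c.
count = 2^4 = 16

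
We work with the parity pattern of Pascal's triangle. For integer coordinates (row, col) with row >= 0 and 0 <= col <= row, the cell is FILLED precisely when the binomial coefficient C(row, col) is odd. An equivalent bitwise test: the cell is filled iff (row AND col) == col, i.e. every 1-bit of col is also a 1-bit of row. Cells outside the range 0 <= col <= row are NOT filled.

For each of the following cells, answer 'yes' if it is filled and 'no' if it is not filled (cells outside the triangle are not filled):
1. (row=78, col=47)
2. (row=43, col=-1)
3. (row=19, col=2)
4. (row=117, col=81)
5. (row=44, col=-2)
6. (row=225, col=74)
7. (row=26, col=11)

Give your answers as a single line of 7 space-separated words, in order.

Answer: no no yes yes no no no

Derivation:
(78,47): row=0b1001110, col=0b101111, row AND col = 0b1110 = 14; 14 != 47 -> empty
(43,-1): col outside [0, 43] -> not filled
(19,2): row=0b10011, col=0b10, row AND col = 0b10 = 2; 2 == 2 -> filled
(117,81): row=0b1110101, col=0b1010001, row AND col = 0b1010001 = 81; 81 == 81 -> filled
(44,-2): col outside [0, 44] -> not filled
(225,74): row=0b11100001, col=0b1001010, row AND col = 0b1000000 = 64; 64 != 74 -> empty
(26,11): row=0b11010, col=0b1011, row AND col = 0b1010 = 10; 10 != 11 -> empty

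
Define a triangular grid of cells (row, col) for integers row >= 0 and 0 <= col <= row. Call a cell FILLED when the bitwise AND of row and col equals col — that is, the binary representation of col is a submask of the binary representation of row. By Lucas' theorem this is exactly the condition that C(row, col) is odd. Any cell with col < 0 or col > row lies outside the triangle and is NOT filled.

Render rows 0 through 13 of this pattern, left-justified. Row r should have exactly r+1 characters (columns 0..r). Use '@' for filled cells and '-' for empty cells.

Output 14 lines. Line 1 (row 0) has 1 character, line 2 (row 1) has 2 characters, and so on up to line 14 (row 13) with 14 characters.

Answer: @
@@
@-@
@@@@
@---@
@@--@@
@-@-@-@
@@@@@@@@
@-------@
@@------@@
@-@-----@-@
@@@@----@@@@
@---@---@---@
@@--@@--@@--@@

Derivation:
r0=0: @
r1=1: @@
r2=10: @-@
r3=11: @@@@
r4=100: @---@
r5=101: @@--@@
r6=110: @-@-@-@
r7=111: @@@@@@@@
r8=1000: @-------@
r9=1001: @@------@@
r10=1010: @-@-----@-@
r11=1011: @@@@----@@@@
r12=1100: @---@---@---@
r13=1101: @@--@@--@@--@@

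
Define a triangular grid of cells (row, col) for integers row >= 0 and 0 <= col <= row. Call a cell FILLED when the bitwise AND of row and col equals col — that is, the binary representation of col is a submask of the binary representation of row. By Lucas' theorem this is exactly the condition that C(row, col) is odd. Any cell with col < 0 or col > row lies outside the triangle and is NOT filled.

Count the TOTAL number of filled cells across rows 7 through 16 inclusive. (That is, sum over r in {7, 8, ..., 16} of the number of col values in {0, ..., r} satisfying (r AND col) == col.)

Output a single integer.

r7=111 pc3: +8 =8
r8=1000 pc1: +2 =10
r9=1001 pc2: +4 =14
r10=1010 pc2: +4 =18
r11=1011 pc3: +8 =26
r12=1100 pc2: +4 =30
r13=1101 pc3: +8 =38
r14=1110 pc3: +8 =46
r15=1111 pc4: +16 =62
r16=10000 pc1: +2 =64

Answer: 64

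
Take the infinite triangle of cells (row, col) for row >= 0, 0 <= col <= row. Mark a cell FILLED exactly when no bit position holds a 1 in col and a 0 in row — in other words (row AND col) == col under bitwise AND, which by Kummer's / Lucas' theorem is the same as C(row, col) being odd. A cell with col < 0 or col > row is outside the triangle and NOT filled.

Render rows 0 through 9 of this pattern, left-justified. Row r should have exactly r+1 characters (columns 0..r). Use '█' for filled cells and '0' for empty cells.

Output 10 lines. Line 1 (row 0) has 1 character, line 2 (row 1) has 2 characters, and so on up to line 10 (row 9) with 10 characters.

Answer: █
██
█0█
████
█000█
██00██
█0█0█0█
████████
█0000000█
██000000██

Derivation:
r0=0: █
r1=1: ██
r2=10: █0█
r3=11: ████
r4=100: █000█
r5=101: ██00██
r6=110: █0█0█0█
r7=111: ████████
r8=1000: █0000000█
r9=1001: ██000000██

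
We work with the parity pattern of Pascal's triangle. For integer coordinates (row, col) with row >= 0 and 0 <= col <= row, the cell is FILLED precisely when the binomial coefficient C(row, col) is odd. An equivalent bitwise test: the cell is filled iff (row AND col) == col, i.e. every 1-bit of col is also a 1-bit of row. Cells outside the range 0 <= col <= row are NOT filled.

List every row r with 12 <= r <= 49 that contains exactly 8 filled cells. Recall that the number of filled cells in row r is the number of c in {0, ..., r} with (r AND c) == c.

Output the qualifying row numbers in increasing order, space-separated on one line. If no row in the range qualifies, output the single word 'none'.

Row r has 2^popcount(r) filled cells, so we need popcount(r) = log2(8) = 3.
Scan r = 12..49 and keep those with exactly 3 one-bits:
r=12=1100 popcount=2 -> skip
r=13=1101 popcount=3 -> KEEP
r=14=1110 popcount=3 -> KEEP
r=15=1111 popcount=4 -> skip
r=16=10000 popcount=1 -> skip
r=17=10001 popcount=2 -> skip
r=18=10010 popcount=2 -> skip
r=19=10011 popcount=3 -> KEEP
r=20=10100 popcount=2 -> skip
r=21=10101 popcount=3 -> KEEP
r=22=10110 popcount=3 -> KEEP
r=23=10111 popcount=4 -> skip
r=24=11000 popcount=2 -> skip
r=25=11001 popcount=3 -> KEEP
r=26=11010 popcount=3 -> KEEP
r=27=11011 popcount=4 -> skip
r=28=11100 popcount=3 -> KEEP
r=29=11101 popcount=4 -> skip
r=30=11110 popcount=4 -> skip
r=31=11111 popcount=5 -> skip
r=32=100000 popcount=1 -> skip
r=33=100001 popcount=2 -> skip
r=34=100010 popcount=2 -> skip
r=35=100011 popcount=3 -> KEEP
r=36=100100 popcount=2 -> skip
r=37=100101 popcount=3 -> KEEP
r=38=100110 popcount=3 -> KEEP
r=39=100111 popcount=4 -> skip
r=40=101000 popcount=2 -> skip
r=41=101001 popcount=3 -> KEEP
r=42=101010 popcount=3 -> KEEP
r=43=101011 popcount=4 -> skip
r=44=101100 popcount=3 -> KEEP
r=45=101101 popcount=4 -> skip
r=46=101110 popcount=4 -> skip
r=47=101111 popcount=5 -> skip
r=48=110000 popcount=2 -> skip
r=49=110001 popcount=3 -> KEEP
Kept rows: 13 14 19 21 22 25 26 28 35 37 38 41 42 44 49

Answer: 13 14 19 21 22 25 26 28 35 37 38 41 42 44 49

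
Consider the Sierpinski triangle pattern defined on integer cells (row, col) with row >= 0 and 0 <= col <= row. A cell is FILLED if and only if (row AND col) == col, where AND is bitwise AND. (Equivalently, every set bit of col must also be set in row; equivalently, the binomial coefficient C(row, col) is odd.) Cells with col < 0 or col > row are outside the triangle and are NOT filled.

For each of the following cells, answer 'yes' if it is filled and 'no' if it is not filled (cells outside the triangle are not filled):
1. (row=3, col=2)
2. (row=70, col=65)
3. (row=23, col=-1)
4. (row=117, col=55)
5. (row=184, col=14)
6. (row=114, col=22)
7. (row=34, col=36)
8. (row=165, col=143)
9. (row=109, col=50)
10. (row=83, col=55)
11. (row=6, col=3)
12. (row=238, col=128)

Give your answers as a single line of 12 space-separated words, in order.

(3,2): row=0b11, col=0b10, row AND col = 0b10 = 2; 2 == 2 -> filled
(70,65): row=0b1000110, col=0b1000001, row AND col = 0b1000000 = 64; 64 != 65 -> empty
(23,-1): col outside [0, 23] -> not filled
(117,55): row=0b1110101, col=0b110111, row AND col = 0b110101 = 53; 53 != 55 -> empty
(184,14): row=0b10111000, col=0b1110, row AND col = 0b1000 = 8; 8 != 14 -> empty
(114,22): row=0b1110010, col=0b10110, row AND col = 0b10010 = 18; 18 != 22 -> empty
(34,36): col outside [0, 34] -> not filled
(165,143): row=0b10100101, col=0b10001111, row AND col = 0b10000101 = 133; 133 != 143 -> empty
(109,50): row=0b1101101, col=0b110010, row AND col = 0b100000 = 32; 32 != 50 -> empty
(83,55): row=0b1010011, col=0b110111, row AND col = 0b10011 = 19; 19 != 55 -> empty
(6,3): row=0b110, col=0b11, row AND col = 0b10 = 2; 2 != 3 -> empty
(238,128): row=0b11101110, col=0b10000000, row AND col = 0b10000000 = 128; 128 == 128 -> filled

Answer: yes no no no no no no no no no no yes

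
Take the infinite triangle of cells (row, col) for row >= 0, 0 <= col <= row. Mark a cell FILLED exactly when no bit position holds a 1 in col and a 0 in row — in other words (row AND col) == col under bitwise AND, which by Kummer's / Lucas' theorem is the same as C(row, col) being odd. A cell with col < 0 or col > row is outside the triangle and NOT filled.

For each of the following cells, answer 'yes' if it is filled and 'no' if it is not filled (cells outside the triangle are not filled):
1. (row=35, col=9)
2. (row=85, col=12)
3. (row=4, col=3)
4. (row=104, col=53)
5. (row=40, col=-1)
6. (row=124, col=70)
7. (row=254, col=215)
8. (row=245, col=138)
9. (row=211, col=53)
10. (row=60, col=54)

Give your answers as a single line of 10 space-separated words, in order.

Answer: no no no no no no no no no no

Derivation:
(35,9): row=0b100011, col=0b1001, row AND col = 0b1 = 1; 1 != 9 -> empty
(85,12): row=0b1010101, col=0b1100, row AND col = 0b100 = 4; 4 != 12 -> empty
(4,3): row=0b100, col=0b11, row AND col = 0b0 = 0; 0 != 3 -> empty
(104,53): row=0b1101000, col=0b110101, row AND col = 0b100000 = 32; 32 != 53 -> empty
(40,-1): col outside [0, 40] -> not filled
(124,70): row=0b1111100, col=0b1000110, row AND col = 0b1000100 = 68; 68 != 70 -> empty
(254,215): row=0b11111110, col=0b11010111, row AND col = 0b11010110 = 214; 214 != 215 -> empty
(245,138): row=0b11110101, col=0b10001010, row AND col = 0b10000000 = 128; 128 != 138 -> empty
(211,53): row=0b11010011, col=0b110101, row AND col = 0b10001 = 17; 17 != 53 -> empty
(60,54): row=0b111100, col=0b110110, row AND col = 0b110100 = 52; 52 != 54 -> empty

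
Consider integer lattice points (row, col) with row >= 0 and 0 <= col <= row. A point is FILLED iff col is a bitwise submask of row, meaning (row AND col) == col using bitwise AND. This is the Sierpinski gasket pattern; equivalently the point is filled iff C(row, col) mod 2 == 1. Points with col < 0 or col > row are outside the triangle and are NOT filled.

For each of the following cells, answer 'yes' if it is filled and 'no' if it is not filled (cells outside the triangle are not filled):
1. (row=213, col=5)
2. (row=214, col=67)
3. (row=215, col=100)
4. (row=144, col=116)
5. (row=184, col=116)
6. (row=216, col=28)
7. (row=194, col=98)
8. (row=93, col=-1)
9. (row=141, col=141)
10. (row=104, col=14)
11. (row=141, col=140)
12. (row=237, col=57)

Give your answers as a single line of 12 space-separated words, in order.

Answer: yes no no no no no no no yes no yes no

Derivation:
(213,5): row=0b11010101, col=0b101, row AND col = 0b101 = 5; 5 == 5 -> filled
(214,67): row=0b11010110, col=0b1000011, row AND col = 0b1000010 = 66; 66 != 67 -> empty
(215,100): row=0b11010111, col=0b1100100, row AND col = 0b1000100 = 68; 68 != 100 -> empty
(144,116): row=0b10010000, col=0b1110100, row AND col = 0b10000 = 16; 16 != 116 -> empty
(184,116): row=0b10111000, col=0b1110100, row AND col = 0b110000 = 48; 48 != 116 -> empty
(216,28): row=0b11011000, col=0b11100, row AND col = 0b11000 = 24; 24 != 28 -> empty
(194,98): row=0b11000010, col=0b1100010, row AND col = 0b1000010 = 66; 66 != 98 -> empty
(93,-1): col outside [0, 93] -> not filled
(141,141): row=0b10001101, col=0b10001101, row AND col = 0b10001101 = 141; 141 == 141 -> filled
(104,14): row=0b1101000, col=0b1110, row AND col = 0b1000 = 8; 8 != 14 -> empty
(141,140): row=0b10001101, col=0b10001100, row AND col = 0b10001100 = 140; 140 == 140 -> filled
(237,57): row=0b11101101, col=0b111001, row AND col = 0b101001 = 41; 41 != 57 -> empty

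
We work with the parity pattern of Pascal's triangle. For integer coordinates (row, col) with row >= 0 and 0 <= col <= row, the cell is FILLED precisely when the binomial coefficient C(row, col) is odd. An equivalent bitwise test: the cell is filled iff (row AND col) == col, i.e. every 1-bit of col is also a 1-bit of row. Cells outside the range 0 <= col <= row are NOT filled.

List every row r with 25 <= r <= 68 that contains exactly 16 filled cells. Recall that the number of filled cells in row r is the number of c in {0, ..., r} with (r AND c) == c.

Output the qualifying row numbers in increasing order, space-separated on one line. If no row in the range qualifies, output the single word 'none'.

Answer: 27 29 30 39 43 45 46 51 53 54 57 58 60

Derivation:
Row r has 2^popcount(r) filled cells, so we need popcount(r) = log2(16) = 4.
Scan r = 25..68 and keep those with exactly 4 one-bits:
r=25=11001 popcount=3 -> skip
r=26=11010 popcount=3 -> skip
r=27=11011 popcount=4 -> KEEP
r=28=11100 popcount=3 -> skip
r=29=11101 popcount=4 -> KEEP
r=30=11110 popcount=4 -> KEEP
r=31=11111 popcount=5 -> skip
r=32=100000 popcount=1 -> skip
r=33=100001 popcount=2 -> skip
r=34=100010 popcount=2 -> skip
r=35=100011 popcount=3 -> skip
r=36=100100 popcount=2 -> skip
r=37=100101 popcount=3 -> skip
r=38=100110 popcount=3 -> skip
r=39=100111 popcount=4 -> KEEP
r=40=101000 popcount=2 -> skip
r=41=101001 popcount=3 -> skip
r=42=101010 popcount=3 -> skip
r=43=101011 popcount=4 -> KEEP
r=44=101100 popcount=3 -> skip
r=45=101101 popcount=4 -> KEEP
r=46=101110 popcount=4 -> KEEP
r=47=101111 popcount=5 -> skip
r=48=110000 popcount=2 -> skip
r=49=110001 popcount=3 -> skip
r=50=110010 popcount=3 -> skip
r=51=110011 popcount=4 -> KEEP
r=52=110100 popcount=3 -> skip
r=53=110101 popcount=4 -> KEEP
r=54=110110 popcount=4 -> KEEP
r=55=110111 popcount=5 -> skip
r=56=111000 popcount=3 -> skip
r=57=111001 popcount=4 -> KEEP
r=58=111010 popcount=4 -> KEEP
r=59=111011 popcount=5 -> skip
r=60=111100 popcount=4 -> KEEP
r=61=111101 popcount=5 -> skip
r=62=111110 popcount=5 -> skip
r=63=111111 popcount=6 -> skip
r=64=1000000 popcount=1 -> skip
r=65=1000001 popcount=2 -> skip
r=66=1000010 popcount=2 -> skip
r=67=1000011 popcount=3 -> skip
r=68=1000100 popcount=2 -> skip
Kept rows: 27 29 30 39 43 45 46 51 53 54 57 58 60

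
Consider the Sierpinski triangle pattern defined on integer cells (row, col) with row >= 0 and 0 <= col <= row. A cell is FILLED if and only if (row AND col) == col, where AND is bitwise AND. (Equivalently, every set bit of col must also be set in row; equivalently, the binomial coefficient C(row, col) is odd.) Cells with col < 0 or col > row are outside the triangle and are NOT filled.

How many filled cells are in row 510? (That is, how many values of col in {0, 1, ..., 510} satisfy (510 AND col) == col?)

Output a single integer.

510 in binary = 111111110
popcount(510) = number of 1-bits in 111111110 = 8
A col c satisfies (510 AND c) == c iff every set bit of c is also set in 510; each of the 8 set bits of 510 can independently be on or off in c.
count = 2^8 = 256

Answer: 256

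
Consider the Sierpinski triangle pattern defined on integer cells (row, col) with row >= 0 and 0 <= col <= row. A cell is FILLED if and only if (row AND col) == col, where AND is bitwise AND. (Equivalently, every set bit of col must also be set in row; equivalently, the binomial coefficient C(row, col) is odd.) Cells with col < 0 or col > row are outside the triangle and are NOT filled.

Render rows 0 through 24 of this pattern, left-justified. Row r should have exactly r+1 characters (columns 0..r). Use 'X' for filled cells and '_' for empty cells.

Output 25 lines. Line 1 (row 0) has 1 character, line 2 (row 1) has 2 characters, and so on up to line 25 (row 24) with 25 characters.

r0=0: X
r1=1: XX
r2=10: X_X
r3=11: XXXX
r4=100: X___X
r5=101: XX__XX
r6=110: X_X_X_X
r7=111: XXXXXXXX
r8=1000: X_______X
r9=1001: XX______XX
r10=1010: X_X_____X_X
r11=1011: XXXX____XXXX
r12=1100: X___X___X___X
r13=1101: XX__XX__XX__XX
r14=1110: X_X_X_X_X_X_X_X
r15=1111: XXXXXXXXXXXXXXXX
r16=10000: X_______________X
r17=10001: XX______________XX
r18=10010: X_X_____________X_X
r19=10011: XXXX____________XXXX
r20=10100: X___X___________X___X
r21=10101: XX__XX__________XX__XX
r22=10110: X_X_X_X_________X_X_X_X
r23=10111: XXXXXXXX________XXXXXXXX
r24=11000: X_______X_______X_______X

Answer: X
XX
X_X
XXXX
X___X
XX__XX
X_X_X_X
XXXXXXXX
X_______X
XX______XX
X_X_____X_X
XXXX____XXXX
X___X___X___X
XX__XX__XX__XX
X_X_X_X_X_X_X_X
XXXXXXXXXXXXXXXX
X_______________X
XX______________XX
X_X_____________X_X
XXXX____________XXXX
X___X___________X___X
XX__XX__________XX__XX
X_X_X_X_________X_X_X_X
XXXXXXXX________XXXXXXXX
X_______X_______X_______X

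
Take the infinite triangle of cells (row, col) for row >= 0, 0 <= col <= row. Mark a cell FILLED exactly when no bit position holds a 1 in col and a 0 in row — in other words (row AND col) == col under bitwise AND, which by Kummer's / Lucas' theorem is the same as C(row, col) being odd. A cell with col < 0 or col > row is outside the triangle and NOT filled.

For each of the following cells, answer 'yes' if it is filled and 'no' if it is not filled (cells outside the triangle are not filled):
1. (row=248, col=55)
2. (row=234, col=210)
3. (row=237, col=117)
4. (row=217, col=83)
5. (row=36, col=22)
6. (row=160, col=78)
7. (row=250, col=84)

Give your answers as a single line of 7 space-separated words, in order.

(248,55): row=0b11111000, col=0b110111, row AND col = 0b110000 = 48; 48 != 55 -> empty
(234,210): row=0b11101010, col=0b11010010, row AND col = 0b11000010 = 194; 194 != 210 -> empty
(237,117): row=0b11101101, col=0b1110101, row AND col = 0b1100101 = 101; 101 != 117 -> empty
(217,83): row=0b11011001, col=0b1010011, row AND col = 0b1010001 = 81; 81 != 83 -> empty
(36,22): row=0b100100, col=0b10110, row AND col = 0b100 = 4; 4 != 22 -> empty
(160,78): row=0b10100000, col=0b1001110, row AND col = 0b0 = 0; 0 != 78 -> empty
(250,84): row=0b11111010, col=0b1010100, row AND col = 0b1010000 = 80; 80 != 84 -> empty

Answer: no no no no no no no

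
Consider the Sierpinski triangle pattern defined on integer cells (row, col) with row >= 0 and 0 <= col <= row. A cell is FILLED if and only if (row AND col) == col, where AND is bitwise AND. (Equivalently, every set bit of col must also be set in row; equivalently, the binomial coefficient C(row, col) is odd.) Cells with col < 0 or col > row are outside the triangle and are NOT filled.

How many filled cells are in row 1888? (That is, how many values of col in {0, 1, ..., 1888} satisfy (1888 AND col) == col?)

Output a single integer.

1888 in binary = 11101100000
popcount(1888) = number of 1-bits in 11101100000 = 5
A col c satisfies (1888 AND c) == c iff every set bit of c is also set in 1888; each of the 5 set bits of 1888 can independently be on or off in c.
count = 2^5 = 32

Answer: 32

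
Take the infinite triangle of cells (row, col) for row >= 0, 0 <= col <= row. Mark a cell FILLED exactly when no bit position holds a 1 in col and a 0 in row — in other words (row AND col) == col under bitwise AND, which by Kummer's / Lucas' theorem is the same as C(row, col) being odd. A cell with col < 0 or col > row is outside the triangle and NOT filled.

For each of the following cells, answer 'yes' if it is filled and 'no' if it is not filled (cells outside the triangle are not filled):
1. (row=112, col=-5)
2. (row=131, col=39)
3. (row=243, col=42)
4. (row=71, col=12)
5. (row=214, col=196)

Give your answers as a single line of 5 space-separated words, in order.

Answer: no no no no yes

Derivation:
(112,-5): col outside [0, 112] -> not filled
(131,39): row=0b10000011, col=0b100111, row AND col = 0b11 = 3; 3 != 39 -> empty
(243,42): row=0b11110011, col=0b101010, row AND col = 0b100010 = 34; 34 != 42 -> empty
(71,12): row=0b1000111, col=0b1100, row AND col = 0b100 = 4; 4 != 12 -> empty
(214,196): row=0b11010110, col=0b11000100, row AND col = 0b11000100 = 196; 196 == 196 -> filled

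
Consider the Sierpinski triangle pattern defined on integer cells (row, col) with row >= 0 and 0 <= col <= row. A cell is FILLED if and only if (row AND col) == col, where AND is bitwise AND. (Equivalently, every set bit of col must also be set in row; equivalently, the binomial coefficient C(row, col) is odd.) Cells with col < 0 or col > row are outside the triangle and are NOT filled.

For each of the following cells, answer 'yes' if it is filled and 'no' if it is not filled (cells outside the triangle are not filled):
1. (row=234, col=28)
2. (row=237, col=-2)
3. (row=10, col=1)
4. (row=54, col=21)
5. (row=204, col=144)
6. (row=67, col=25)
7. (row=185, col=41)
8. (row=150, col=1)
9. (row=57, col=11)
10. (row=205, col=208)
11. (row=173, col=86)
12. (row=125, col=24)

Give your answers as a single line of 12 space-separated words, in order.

Answer: no no no no no no yes no no no no yes

Derivation:
(234,28): row=0b11101010, col=0b11100, row AND col = 0b1000 = 8; 8 != 28 -> empty
(237,-2): col outside [0, 237] -> not filled
(10,1): row=0b1010, col=0b1, row AND col = 0b0 = 0; 0 != 1 -> empty
(54,21): row=0b110110, col=0b10101, row AND col = 0b10100 = 20; 20 != 21 -> empty
(204,144): row=0b11001100, col=0b10010000, row AND col = 0b10000000 = 128; 128 != 144 -> empty
(67,25): row=0b1000011, col=0b11001, row AND col = 0b1 = 1; 1 != 25 -> empty
(185,41): row=0b10111001, col=0b101001, row AND col = 0b101001 = 41; 41 == 41 -> filled
(150,1): row=0b10010110, col=0b1, row AND col = 0b0 = 0; 0 != 1 -> empty
(57,11): row=0b111001, col=0b1011, row AND col = 0b1001 = 9; 9 != 11 -> empty
(205,208): col outside [0, 205] -> not filled
(173,86): row=0b10101101, col=0b1010110, row AND col = 0b100 = 4; 4 != 86 -> empty
(125,24): row=0b1111101, col=0b11000, row AND col = 0b11000 = 24; 24 == 24 -> filled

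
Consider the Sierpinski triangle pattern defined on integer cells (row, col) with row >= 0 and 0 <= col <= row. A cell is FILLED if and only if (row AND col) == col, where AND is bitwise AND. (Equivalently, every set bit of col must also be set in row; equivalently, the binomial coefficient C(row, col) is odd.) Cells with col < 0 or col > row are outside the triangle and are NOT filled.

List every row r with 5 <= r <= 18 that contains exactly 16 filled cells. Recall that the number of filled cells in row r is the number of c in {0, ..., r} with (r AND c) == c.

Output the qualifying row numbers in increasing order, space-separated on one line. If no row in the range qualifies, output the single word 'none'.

Answer: 15

Derivation:
Row r has 2^popcount(r) filled cells, so we need popcount(r) = log2(16) = 4.
Scan r = 5..18 and keep those with exactly 4 one-bits:
r=5=101 popcount=2 -> skip
r=6=110 popcount=2 -> skip
r=7=111 popcount=3 -> skip
r=8=1000 popcount=1 -> skip
r=9=1001 popcount=2 -> skip
r=10=1010 popcount=2 -> skip
r=11=1011 popcount=3 -> skip
r=12=1100 popcount=2 -> skip
r=13=1101 popcount=3 -> skip
r=14=1110 popcount=3 -> skip
r=15=1111 popcount=4 -> KEEP
r=16=10000 popcount=1 -> skip
r=17=10001 popcount=2 -> skip
r=18=10010 popcount=2 -> skip
Kept rows: 15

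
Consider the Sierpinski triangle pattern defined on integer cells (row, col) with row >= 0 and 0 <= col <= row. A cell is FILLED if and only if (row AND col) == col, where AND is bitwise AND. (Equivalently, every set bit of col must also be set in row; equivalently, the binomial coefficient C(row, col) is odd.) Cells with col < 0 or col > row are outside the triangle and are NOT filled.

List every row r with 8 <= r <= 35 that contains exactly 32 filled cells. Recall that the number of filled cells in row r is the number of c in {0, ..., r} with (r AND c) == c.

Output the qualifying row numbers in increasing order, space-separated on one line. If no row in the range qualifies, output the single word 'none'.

Row r has 2^popcount(r) filled cells, so we need popcount(r) = log2(32) = 5.
Scan r = 8..35 and keep those with exactly 5 one-bits:
r=8=1000 popcount=1 -> skip
r=9=1001 popcount=2 -> skip
r=10=1010 popcount=2 -> skip
r=11=1011 popcount=3 -> skip
r=12=1100 popcount=2 -> skip
r=13=1101 popcount=3 -> skip
r=14=1110 popcount=3 -> skip
r=15=1111 popcount=4 -> skip
r=16=10000 popcount=1 -> skip
r=17=10001 popcount=2 -> skip
r=18=10010 popcount=2 -> skip
r=19=10011 popcount=3 -> skip
r=20=10100 popcount=2 -> skip
r=21=10101 popcount=3 -> skip
r=22=10110 popcount=3 -> skip
r=23=10111 popcount=4 -> skip
r=24=11000 popcount=2 -> skip
r=25=11001 popcount=3 -> skip
r=26=11010 popcount=3 -> skip
r=27=11011 popcount=4 -> skip
r=28=11100 popcount=3 -> skip
r=29=11101 popcount=4 -> skip
r=30=11110 popcount=4 -> skip
r=31=11111 popcount=5 -> KEEP
r=32=100000 popcount=1 -> skip
r=33=100001 popcount=2 -> skip
r=34=100010 popcount=2 -> skip
r=35=100011 popcount=3 -> skip
Kept rows: 31

Answer: 31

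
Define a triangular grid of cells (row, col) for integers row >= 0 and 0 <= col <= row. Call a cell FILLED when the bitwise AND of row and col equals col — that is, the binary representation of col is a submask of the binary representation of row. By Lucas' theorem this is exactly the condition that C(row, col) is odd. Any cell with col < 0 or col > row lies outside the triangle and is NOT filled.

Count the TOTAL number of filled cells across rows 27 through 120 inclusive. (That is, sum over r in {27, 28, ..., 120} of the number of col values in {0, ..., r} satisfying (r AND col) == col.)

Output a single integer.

Answer: 1616

Derivation:
r27=11011 pc4: +16 =16
r28=11100 pc3: +8 =24
r29=11101 pc4: +16 =40
r30=11110 pc4: +16 =56
r31=11111 pc5: +32 =88
r32=100000 pc1: +2 =90
r33=100001 pc2: +4 =94
r34=100010 pc2: +4 =98
r35=100011 pc3: +8 =106
r36=100100 pc2: +4 =110
r37=100101 pc3: +8 =118
r38=100110 pc3: +8 =126
r39=100111 pc4: +16 =142
r40=101000 pc2: +4 =146
r41=101001 pc3: +8 =154
r42=101010 pc3: +8 =162
r43=101011 pc4: +16 =178
r44=101100 pc3: +8 =186
r45=101101 pc4: +16 =202
r46=101110 pc4: +16 =218
r47=101111 pc5: +32 =250
r48=110000 pc2: +4 =254
r49=110001 pc3: +8 =262
r50=110010 pc3: +8 =270
r51=110011 pc4: +16 =286
r52=110100 pc3: +8 =294
r53=110101 pc4: +16 =310
r54=110110 pc4: +16 =326
r55=110111 pc5: +32 =358
r56=111000 pc3: +8 =366
r57=111001 pc4: +16 =382
r58=111010 pc4: +16 =398
r59=111011 pc5: +32 =430
r60=111100 pc4: +16 =446
r61=111101 pc5: +32 =478
r62=111110 pc5: +32 =510
r63=111111 pc6: +64 =574
r64=1000000 pc1: +2 =576
r65=1000001 pc2: +4 =580
r66=1000010 pc2: +4 =584
r67=1000011 pc3: +8 =592
r68=1000100 pc2: +4 =596
r69=1000101 pc3: +8 =604
r70=1000110 pc3: +8 =612
r71=1000111 pc4: +16 =628
r72=1001000 pc2: +4 =632
r73=1001001 pc3: +8 =640
r74=1001010 pc3: +8 =648
r75=1001011 pc4: +16 =664
r76=1001100 pc3: +8 =672
r77=1001101 pc4: +16 =688
r78=1001110 pc4: +16 =704
r79=1001111 pc5: +32 =736
r80=1010000 pc2: +4 =740
r81=1010001 pc3: +8 =748
r82=1010010 pc3: +8 =756
r83=1010011 pc4: +16 =772
r84=1010100 pc3: +8 =780
r85=1010101 pc4: +16 =796
r86=1010110 pc4: +16 =812
r87=1010111 pc5: +32 =844
r88=1011000 pc3: +8 =852
r89=1011001 pc4: +16 =868
r90=1011010 pc4: +16 =884
r91=1011011 pc5: +32 =916
r92=1011100 pc4: +16 =932
r93=1011101 pc5: +32 =964
r94=1011110 pc5: +32 =996
r95=1011111 pc6: +64 =1060
r96=1100000 pc2: +4 =1064
r97=1100001 pc3: +8 =1072
r98=1100010 pc3: +8 =1080
r99=1100011 pc4: +16 =1096
r100=1100100 pc3: +8 =1104
r101=1100101 pc4: +16 =1120
r102=1100110 pc4: +16 =1136
r103=1100111 pc5: +32 =1168
r104=1101000 pc3: +8 =1176
r105=1101001 pc4: +16 =1192
r106=1101010 pc4: +16 =1208
r107=1101011 pc5: +32 =1240
r108=1101100 pc4: +16 =1256
r109=1101101 pc5: +32 =1288
r110=1101110 pc5: +32 =1320
r111=1101111 pc6: +64 =1384
r112=1110000 pc3: +8 =1392
r113=1110001 pc4: +16 =1408
r114=1110010 pc4: +16 =1424
r115=1110011 pc5: +32 =1456
r116=1110100 pc4: +16 =1472
r117=1110101 pc5: +32 =1504
r118=1110110 pc5: +32 =1536
r119=1110111 pc6: +64 =1600
r120=1111000 pc4: +16 =1616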